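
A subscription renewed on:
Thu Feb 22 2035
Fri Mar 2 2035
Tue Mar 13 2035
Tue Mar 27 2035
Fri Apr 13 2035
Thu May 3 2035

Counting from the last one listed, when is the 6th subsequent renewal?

The spacing grows by 3 each time: 8, 11, 14, 17, 20 days.
Next gap: 23 days. Thu May 3 2035 + 23 days = Sat May 26 2035.
Next gap: 26 days. Sat May 26 2035 + 26 days = Thu Jun 21 2035.
Next gap: 29 days. Thu Jun 21 2035 + 29 days = Fri Jul 20 2035.
Next gap: 32 days. Fri Jul 20 2035 + 32 days = Tue Aug 21 2035.
Next gap: 35 days. Tue Aug 21 2035 + 35 days = Tue Sep 25 2035.
Next gap: 38 days. Tue Sep 25 2035 + 38 days = Fri Nov 2 2035.

Fri Nov 2 2035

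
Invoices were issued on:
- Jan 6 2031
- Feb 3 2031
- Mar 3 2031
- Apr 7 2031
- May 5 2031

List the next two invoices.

Jun 2 2031, Jul 7 2031

Gaps: 28, 28, 35, 28 days — a mix of 28 and 35. Every date is a Monday.
Each is the 1st Monday of its month.
June 2031 — 1st Monday is Jun 2 2031.
July 2031 — 1st Monday is Jul 7 2031.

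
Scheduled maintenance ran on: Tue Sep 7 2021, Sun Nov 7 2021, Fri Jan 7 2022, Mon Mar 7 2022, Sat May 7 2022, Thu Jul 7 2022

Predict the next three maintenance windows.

Wed Sep 7 2022, Mon Nov 7 2022, Sat Jan 7 2023

The day-of-month is always 7 (61, 61, 59, 61, 61 days between events).
So this recurs on the 7th of every 2 months.
September 2022: Wed Sep 7 2022.
Next: November 2022 → Mon Nov 7 2022.
Next: January 2023 → Sat Jan 7 2023.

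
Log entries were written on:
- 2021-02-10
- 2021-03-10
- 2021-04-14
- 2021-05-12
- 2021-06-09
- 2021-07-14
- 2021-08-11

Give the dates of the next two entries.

Gaps: 28, 35, 28, 28, 35, 28 days — a mix of 28 and 35. Every date is a Wednesday.
Each is the 2nd Wednesday of its month.
September 2021 — 2nd Wednesday is 2021-09-08.
2nd Wednesday of October 2021: 2021-10-13.

2021-09-08, 2021-10-13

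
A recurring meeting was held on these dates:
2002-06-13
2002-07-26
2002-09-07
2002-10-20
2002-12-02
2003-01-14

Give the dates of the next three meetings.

2003-02-26, 2003-04-10, 2003-05-23

Every event comes 43 days after the last (43, 43, 43, 43, 43).
2003-01-14 + 43 days = 2003-02-26.
2003-02-26 + 43 days = 2003-04-10.
2003-04-10 + 43 days = 2003-05-23.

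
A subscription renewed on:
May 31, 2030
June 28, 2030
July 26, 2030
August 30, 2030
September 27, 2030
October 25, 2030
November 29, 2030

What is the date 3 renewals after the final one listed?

All Fridays; the gaps (28, 28, 35, 28, 28, 35) vary with month length.
This is the last Friday of each month.
December 2030 ends with Friday December 27, 2030.
January 2031 ends with Friday January 31, 2031.
Last Friday of February 2031: February 28, 2031.

February 28, 2031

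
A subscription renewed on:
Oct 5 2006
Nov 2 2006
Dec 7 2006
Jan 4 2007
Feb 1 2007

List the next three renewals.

These are Thursdays at 28- or 35-day spacing (28, 35, 28, 28).
The pattern: 1st Thursday of the month.
1st Thursday of March 2007: Mar 1 2007.
1st Thursday of April 2007: Apr 5 2007.
May 2007 — 1st Thursday is May 3 2007.

Mar 1 2007, Apr 5 2007, May 3 2007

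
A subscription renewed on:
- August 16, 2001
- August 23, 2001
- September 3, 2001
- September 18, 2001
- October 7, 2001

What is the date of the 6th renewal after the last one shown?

Gaps: 7, 11, 15, 19 days — each gap is 4 larger than the previous one.
Next gap: 23 days. October 7, 2001 + 23 days = October 30, 2001.
Next gap: 27 days. October 30, 2001 + 27 days = November 26, 2001.
Next gap: 31 days. November 26, 2001 + 31 days = December 27, 2001.
Next gap: 35 days. December 27, 2001 + 35 days = January 31, 2002.
Next gap: 39 days. January 31, 2002 + 39 days = March 11, 2002.
Next gap: 43 days. March 11, 2002 + 43 days = April 23, 2002.

April 23, 2002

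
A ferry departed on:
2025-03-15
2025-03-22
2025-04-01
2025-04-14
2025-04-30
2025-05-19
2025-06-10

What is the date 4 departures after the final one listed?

2025-10-06

The spacing grows by 3 each time: 7, 10, 13, 16, 19, 22 days.
Next gap: 25 days. 2025-06-10 + 25 days = 2025-07-05.
Next gap: 28 days. 2025-07-05 + 28 days = 2025-08-02.
Next gap: 31 days. 2025-08-02 + 31 days = 2025-09-02.
Next gap: 34 days. 2025-09-02 + 34 days = 2025-10-06.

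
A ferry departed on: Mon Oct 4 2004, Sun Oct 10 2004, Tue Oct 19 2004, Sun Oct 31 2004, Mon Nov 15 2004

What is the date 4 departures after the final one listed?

Intervals are 6, 9, 12, 15 days — an arithmetic progression with common difference 3.
Next gap: 18 days. Mon Nov 15 2004 + 18 days = Fri Dec 3 2004.
Next gap: 21 days. Fri Dec 3 2004 + 21 days = Fri Dec 24 2004.
Next gap: 24 days. Fri Dec 24 2004 + 24 days = Mon Jan 17 2005.
Next gap: 27 days. Mon Jan 17 2005 + 27 days = Sun Feb 13 2005.

Sun Feb 13 2005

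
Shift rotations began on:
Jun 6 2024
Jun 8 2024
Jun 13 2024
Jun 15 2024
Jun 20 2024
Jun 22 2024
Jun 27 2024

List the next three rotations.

Every event lands on a Thursday or Saturday (gaps cycle 2, 5, 2, 5, 2, 5).
So the schedule is: every Thursday and Saturday.
The following Saturday is Jun 29 2024.
Next Thursday: Jul 4 2024.
The following Saturday is Jul 6 2024.

Jun 29 2024, Jul 4 2024, Jul 6 2024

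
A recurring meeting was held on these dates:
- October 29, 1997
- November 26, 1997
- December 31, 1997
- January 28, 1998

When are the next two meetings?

Every date is a Wednesday; gaps 28, 35, 28 days.
Each is the last Wednesday of its month (at least one falls on the 29th or later, ruling out '4th Wednesday').
Last Wednesday of February 1998: February 25, 1998.
Last Wednesday of March 1998: March 25, 1998.

February 25, 1998; March 25, 1998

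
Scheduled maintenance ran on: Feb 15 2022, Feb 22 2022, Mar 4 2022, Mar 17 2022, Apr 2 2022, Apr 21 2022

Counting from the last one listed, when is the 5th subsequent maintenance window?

Sep 8 2022

Intervals are 7, 10, 13, 16, 19 days — an arithmetic progression with common difference 3.
Next gap: 22 days. Apr 21 2022 + 22 days = May 13 2022.
Next gap: 25 days. May 13 2022 + 25 days = Jun 7 2022.
Next gap: 28 days. Jun 7 2022 + 28 days = Jul 5 2022.
Next gap: 31 days. Jul 5 2022 + 31 days = Aug 5 2022.
Next gap: 34 days. Aug 5 2022 + 34 days = Sep 8 2022.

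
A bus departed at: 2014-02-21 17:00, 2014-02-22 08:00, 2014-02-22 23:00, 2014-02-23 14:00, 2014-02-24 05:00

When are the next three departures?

Gaps: 15, 15, 15, 15 hours — each event is 15 hours after the previous one.
2014-02-24 05:00 + 15 h = 2014-02-24 20:00.
2014-02-24 20:00 + 15 h = 2014-02-25 11:00.
2014-02-25 11:00 + 15 h = 2014-02-26 02:00.

2014-02-24 20:00, 2014-02-25 11:00, 2014-02-26 02:00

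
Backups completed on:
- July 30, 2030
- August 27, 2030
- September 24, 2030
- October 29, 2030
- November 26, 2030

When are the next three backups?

Every date is a Tuesday; gaps 28, 28, 35, 28 days.
Each is the last Tuesday of its month (at least one falls on the 29th or later, ruling out '4th Tuesday').
December 2030 ends with Tuesday December 31, 2030.
January 2031 ends with Tuesday January 28, 2031.
February 2031 ends with Tuesday February 25, 2031.

December 31, 2030; January 28, 2031; February 25, 2031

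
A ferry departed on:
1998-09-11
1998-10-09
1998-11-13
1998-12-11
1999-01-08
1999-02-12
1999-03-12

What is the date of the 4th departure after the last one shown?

1999-07-09

Gaps: 28, 35, 28, 28, 35, 28 days — a mix of 28 and 35. Every date is a Friday.
Each is the 2nd Friday of its month.
April 1999 — 2nd Friday is 1999-04-09.
2nd Friday of May 1999: 1999-05-14.
June 1999 — 2nd Friday is 1999-06-11.
July 1999 — 2nd Friday is 1999-07-09.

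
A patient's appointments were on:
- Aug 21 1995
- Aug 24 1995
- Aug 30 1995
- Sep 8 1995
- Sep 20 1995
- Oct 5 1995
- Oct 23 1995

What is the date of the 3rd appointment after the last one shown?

The spacing grows by 3 each time: 3, 6, 9, 12, 15, 18 days.
Next gap: 21 days. Oct 23 1995 + 21 days = Nov 13 1995.
Next gap: 24 days. Nov 13 1995 + 24 days = Dec 7 1995.
Next gap: 27 days. Dec 7 1995 + 27 days = Jan 3 1996.

Jan 3 1996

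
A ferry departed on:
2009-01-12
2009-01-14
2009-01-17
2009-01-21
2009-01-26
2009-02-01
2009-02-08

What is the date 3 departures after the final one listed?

2009-03-07

The spacing grows by 1 each time: 2, 3, 4, 5, 6, 7 days.
Next gap: 8 days. 2009-02-08 + 8 days = 2009-02-16.
Next gap: 9 days. 2009-02-16 + 9 days = 2009-02-25.
Next gap: 10 days. 2009-02-25 + 10 days = 2009-03-07.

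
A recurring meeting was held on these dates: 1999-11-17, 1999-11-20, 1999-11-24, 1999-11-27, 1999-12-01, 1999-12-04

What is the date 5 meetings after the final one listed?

1999-12-22

Every event lands on a Wednesday or Saturday (gaps cycle 3, 4, 3, 4, 3).
So the schedule is: every Wednesday and Saturday.
Next Wednesday: 1999-12-08.
The following Saturday is 1999-12-11.
The following Wednesday is 1999-12-15.
The following Saturday is 1999-12-18.
The following Wednesday is 1999-12-22.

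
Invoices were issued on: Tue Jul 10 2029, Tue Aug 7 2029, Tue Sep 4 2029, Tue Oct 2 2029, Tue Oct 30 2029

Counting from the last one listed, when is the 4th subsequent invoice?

The spacing is 28, 28, 28, 28 days — always 28 days.
Tue Oct 30 2029 + 28 days = Tue Nov 27 2029.
Tue Nov 27 2029 + 28 days = Tue Dec 25 2029.
Tue Dec 25 2029 + 28 days = Tue Jan 22 2030.
Tue Jan 22 2030 + 28 days = Tue Feb 19 2030.

Tue Feb 19 2030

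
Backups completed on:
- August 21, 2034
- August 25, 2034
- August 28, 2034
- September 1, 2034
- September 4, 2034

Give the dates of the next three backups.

September 8, 2034; September 11, 2034; September 15, 2034

The gap pattern 4, 3, 4, 3 repeats every 2 events.
These are the Mondays and Fridays of each week.
The following Friday is September 8, 2034.
The following Monday is September 11, 2034.
The following Friday is September 15, 2034.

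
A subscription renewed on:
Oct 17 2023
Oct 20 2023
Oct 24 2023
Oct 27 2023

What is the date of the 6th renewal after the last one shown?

The gap pattern 3, 4, 3 repeats every 2 events.
These are the Tuesdays and Fridays of each week.
The following Tuesday is Oct 31 2023.
The following Friday is Nov 3 2023.
Next Tuesday: Nov 7 2023.
The following Friday is Nov 10 2023.
The following Tuesday is Nov 14 2023.
The following Friday is Nov 17 2023.

Nov 17 2023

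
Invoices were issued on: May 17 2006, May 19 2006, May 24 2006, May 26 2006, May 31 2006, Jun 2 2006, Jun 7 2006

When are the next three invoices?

Jun 9 2006, Jun 14 2006, Jun 16 2006

The gap pattern 2, 5, 2, 5, 2, 5 repeats every 2 events.
These are the Wednesdays and Fridays of each week.
The following Friday is Jun 9 2006.
Next Wednesday: Jun 14 2006.
Next Friday: Jun 16 2006.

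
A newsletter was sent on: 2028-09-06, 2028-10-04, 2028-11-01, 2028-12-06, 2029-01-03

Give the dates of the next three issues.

2029-02-07, 2029-03-07, 2029-04-04

These are Wednesdays at 28- or 35-day spacing (28, 28, 35, 28).
The pattern: 1st Wednesday of the month.
February 2029 — 1st Wednesday is 2029-02-07.
1st Wednesday of March 2029: 2029-03-07.
April 2029 — 1st Wednesday is 2029-04-04.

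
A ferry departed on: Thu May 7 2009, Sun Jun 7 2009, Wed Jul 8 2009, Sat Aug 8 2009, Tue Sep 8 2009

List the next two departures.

The spacing is 31, 31, 31, 31 days — always 31 days.
Tue Sep 8 2009 + 31 days = Fri Oct 9 2009.
Fri Oct 9 2009 + 31 days = Mon Nov 9 2009.

Fri Oct 9 2009, Mon Nov 9 2009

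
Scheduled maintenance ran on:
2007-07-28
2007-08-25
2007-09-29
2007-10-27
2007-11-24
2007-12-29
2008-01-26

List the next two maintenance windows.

Every date is a Saturday; gaps 28, 35, 28, 28, 35, 28 days.
Each is the last Saturday of its month (at least one falls on the 29th or later, ruling out '4th Saturday').
Last Saturday of February 2008: 2008-02-23.
Last Saturday of March 2008: 2008-03-29.

2008-02-23, 2008-03-29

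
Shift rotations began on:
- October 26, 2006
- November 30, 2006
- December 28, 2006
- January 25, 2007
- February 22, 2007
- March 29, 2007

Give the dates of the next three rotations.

These are Thursdays with 35, 28, 28, 28, 35-day gaps.
Each is the final Thursday of its month — November 30, 2006 is past the 28th, so '4th Thursday' doesn't fit.
Last Thursday of April 2007: April 26, 2007.
May 2007 ends with Thursday May 31, 2007.
June 2007 ends with Thursday June 28, 2007.

April 26, 2007; May 31, 2007; June 28, 2007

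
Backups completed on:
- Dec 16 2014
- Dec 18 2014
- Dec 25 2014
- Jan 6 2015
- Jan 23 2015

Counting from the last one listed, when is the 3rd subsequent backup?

The spacing grows by 5 each time: 2, 7, 12, 17 days.
Next gap: 22 days. Jan 23 2015 + 22 days = Feb 14 2015.
Next gap: 27 days. Feb 14 2015 + 27 days = Mar 13 2015.
Next gap: 32 days. Mar 13 2015 + 32 days = Apr 14 2015.

Apr 14 2015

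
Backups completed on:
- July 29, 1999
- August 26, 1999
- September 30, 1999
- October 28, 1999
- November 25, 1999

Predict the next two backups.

December 30, 1999; January 27, 2000

These are Thursdays with 28, 35, 28, 28-day gaps.
Each is the final Thursday of its month — July 29, 1999 is past the 28th, so '4th Thursday' doesn't fit.
December 1999 ends with Thursday December 30, 1999.
January 2000 ends with Thursday January 27, 2000.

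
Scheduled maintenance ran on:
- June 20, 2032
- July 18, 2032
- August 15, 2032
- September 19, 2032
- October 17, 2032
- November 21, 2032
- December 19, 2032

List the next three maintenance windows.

Gaps: 28, 28, 35, 28, 35, 28 days — a mix of 28 and 35. Every date is a Sunday.
Each is the 3rd Sunday of its month.
January 2033 — 3rd Sunday is January 16, 2033.
February 2033 — 3rd Sunday is February 20, 2033.
March 2033 — 3rd Sunday is March 20, 2033.

January 16, 2033; February 20, 2033; March 20, 2033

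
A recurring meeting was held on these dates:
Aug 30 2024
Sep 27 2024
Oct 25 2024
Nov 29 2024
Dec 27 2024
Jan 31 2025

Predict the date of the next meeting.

Every date is a Friday; gaps 28, 28, 35, 28, 35 days.
Each is the last Friday of its month (at least one falls on the 29th or later, ruling out '4th Friday').
Last Friday of February 2025: Feb 28 2025.

Feb 28 2025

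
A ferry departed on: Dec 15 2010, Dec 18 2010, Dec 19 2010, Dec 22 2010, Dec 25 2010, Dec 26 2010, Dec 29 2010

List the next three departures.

Jan 1 2011, Jan 2 2011, Jan 5 2011

Gaps: 3, 1, 3, 3, 1, 3 days — not constant, but cyclic with period 3.
The events fall on every Wednesday, Saturday and Sunday.
Next Saturday: Jan 1 2011.
The following Sunday is Jan 2 2011.
The following Wednesday is Jan 5 2011.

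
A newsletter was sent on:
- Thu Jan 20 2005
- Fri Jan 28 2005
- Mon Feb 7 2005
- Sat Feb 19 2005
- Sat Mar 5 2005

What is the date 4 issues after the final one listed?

Fri May 20 2005

The spacing grows by 2 each time: 8, 10, 12, 14 days.
Next gap: 16 days. Sat Mar 5 2005 + 16 days = Mon Mar 21 2005.
Next gap: 18 days. Mon Mar 21 2005 + 18 days = Fri Apr 8 2005.
Next gap: 20 days. Fri Apr 8 2005 + 20 days = Thu Apr 28 2005.
Next gap: 22 days. Thu Apr 28 2005 + 22 days = Fri May 20 2005.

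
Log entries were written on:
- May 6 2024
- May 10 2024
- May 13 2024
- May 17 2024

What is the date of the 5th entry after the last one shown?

Jun 3 2024

Every event lands on a Monday or Friday (gaps cycle 4, 3, 4).
So the schedule is: every Monday and Friday.
Next Monday: May 20 2024.
Next Friday: May 24 2024.
Next Monday: May 27 2024.
The following Friday is May 31 2024.
Next Monday: Jun 3 2024.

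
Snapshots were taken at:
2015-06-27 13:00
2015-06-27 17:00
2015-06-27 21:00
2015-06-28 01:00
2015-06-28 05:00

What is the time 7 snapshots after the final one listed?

2015-06-29 09:00

Gaps: 4, 4, 4, 4 hours — each event is 4 hours after the previous one.
2015-06-28 05:00 + 4 h = 2015-06-28 09:00.
2015-06-28 09:00 + 4 h = 2015-06-28 13:00.
2015-06-28 13:00 + 4 h = 2015-06-28 17:00.
2015-06-28 17:00 + 4 h = 2015-06-28 21:00.
2015-06-28 21:00 + 4 h = 2015-06-29 01:00.
2015-06-29 01:00 + 4 h = 2015-06-29 05:00.
2015-06-29 05:00 + 4 h = 2015-06-29 09:00.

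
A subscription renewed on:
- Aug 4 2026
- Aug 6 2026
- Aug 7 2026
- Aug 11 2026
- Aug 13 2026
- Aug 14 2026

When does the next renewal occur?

The gap pattern 2, 1, 4, 2, 1 repeats every 3 events.
These are the Tuesdays, Thursdays and Fridays of each week.
The following Tuesday is Aug 18 2026.

Aug 18 2026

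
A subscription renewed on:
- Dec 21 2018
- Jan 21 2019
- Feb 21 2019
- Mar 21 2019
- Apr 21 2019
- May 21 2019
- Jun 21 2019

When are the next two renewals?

Jul 21 2019, Aug 21 2019

The day-of-month is always 21 (31, 31, 28, 31, 30, 31 days between events).
So this recurs on the 21st of each month.
July 2019: Jul 21 2019.
Next: August 2019 → Aug 21 2019.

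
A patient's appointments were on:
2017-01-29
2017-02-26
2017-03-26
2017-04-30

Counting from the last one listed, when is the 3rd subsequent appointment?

Every date is a Sunday; gaps 28, 28, 35 days.
Each is the last Sunday of its month (at least one falls on the 29th or later, ruling out '4th Sunday').
Last Sunday of May 2017: 2017-05-28.
Last Sunday of June 2017: 2017-06-25.
July 2017 ends with Sunday 2017-07-30.

2017-07-30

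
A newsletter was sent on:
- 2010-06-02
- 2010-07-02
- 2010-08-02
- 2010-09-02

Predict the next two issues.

2010-10-02, 2010-11-02

The day-of-month is always 2 (30, 31, 31 days between events).
So this recurs on the 2nd of each month.
Next: October 2010 → 2010-10-02.
November 2010: 2010-11-02.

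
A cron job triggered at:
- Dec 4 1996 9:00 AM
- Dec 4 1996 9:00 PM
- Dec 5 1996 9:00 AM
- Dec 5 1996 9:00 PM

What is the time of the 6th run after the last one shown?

Dec 8 1996 9:00 PM

Spacing: 12, 12, 12 h — constant 12 h.
Dec 5 1996 9:00 PM + 12 h = Dec 6 1996 9:00 AM.
Dec 6 1996 9:00 AM + 12 h = Dec 6 1996 9:00 PM.
Dec 6 1996 9:00 PM + 12 h = Dec 7 1996 9:00 AM.
Dec 7 1996 9:00 AM + 12 h = Dec 7 1996 9:00 PM.
Dec 7 1996 9:00 PM + 12 h = Dec 8 1996 9:00 AM.
Dec 8 1996 9:00 AM + 12 h = Dec 8 1996 9:00 PM.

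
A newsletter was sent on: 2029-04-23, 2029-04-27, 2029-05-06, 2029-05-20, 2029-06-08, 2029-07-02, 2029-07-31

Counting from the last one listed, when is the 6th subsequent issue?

The spacing grows by 5 each time: 4, 9, 14, 19, 24, 29 days.
Next gap: 34 days. 2029-07-31 + 34 days = 2029-09-03.
Next gap: 39 days. 2029-09-03 + 39 days = 2029-10-12.
Next gap: 44 days. 2029-10-12 + 44 days = 2029-11-25.
Next gap: 49 days. 2029-11-25 + 49 days = 2030-01-13.
Next gap: 54 days. 2030-01-13 + 54 days = 2030-03-08.
Next gap: 59 days. 2030-03-08 + 59 days = 2030-05-06.

2030-05-06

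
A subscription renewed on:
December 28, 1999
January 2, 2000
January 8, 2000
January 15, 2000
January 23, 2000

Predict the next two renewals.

Intervals are 5, 6, 7, 8 days — an arithmetic progression with common difference 1.
Next gap: 9 days. January 23, 2000 + 9 days = February 1, 2000.
Next gap: 10 days. February 1, 2000 + 10 days = February 11, 2000.

February 1, 2000; February 11, 2000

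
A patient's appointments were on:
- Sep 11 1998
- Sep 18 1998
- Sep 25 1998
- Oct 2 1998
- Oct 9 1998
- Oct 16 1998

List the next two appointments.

Every event comes 7 days after the last (7, 7, 7, 7, 7).
Oct 16 1998 + 7 days = Oct 23 1998.
Oct 23 1998 + 7 days = Oct 30 1998.

Oct 23 1998, Oct 30 1998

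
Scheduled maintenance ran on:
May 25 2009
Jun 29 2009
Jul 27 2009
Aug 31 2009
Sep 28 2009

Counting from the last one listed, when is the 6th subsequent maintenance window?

Every date is a Monday; gaps 35, 28, 35, 28 days.
Each is the last Monday of its month (at least one falls on the 29th or later, ruling out '4th Monday').
October 2009 ends with Monday Oct 26 2009.
Last Monday of November 2009: Nov 30 2009.
December 2009 ends with Monday Dec 28 2009.
Last Monday of January 2010: Jan 25 2010.
February 2010 ends with Monday Feb 22 2010.
Last Monday of March 2010: Mar 29 2010.

Mar 29 2010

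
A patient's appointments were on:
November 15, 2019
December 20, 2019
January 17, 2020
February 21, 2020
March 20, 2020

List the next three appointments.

April 17, 2020; May 15, 2020; June 19, 2020

All dates are Fridays, 35, 28, 35, 28 days apart.
Specifically, the 3rd Friday of each month.
3rd Friday of April 2020: April 17, 2020.
3rd Friday of May 2020: May 15, 2020.
3rd Friday of June 2020: June 19, 2020.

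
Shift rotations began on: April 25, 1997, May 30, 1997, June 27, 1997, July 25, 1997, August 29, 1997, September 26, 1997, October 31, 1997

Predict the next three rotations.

All Fridays; the gaps (35, 28, 28, 35, 28, 35) vary with month length.
This is the last Friday of each month.
November 1997 ends with Friday November 28, 1997.
Last Friday of December 1997: December 26, 1997.
January 1998 ends with Friday January 30, 1998.

November 28, 1997; December 26, 1997; January 30, 1998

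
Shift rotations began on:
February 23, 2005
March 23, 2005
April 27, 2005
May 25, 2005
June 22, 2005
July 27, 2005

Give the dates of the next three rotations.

August 24, 2005; September 28, 2005; October 26, 2005

Gaps: 28, 35, 28, 28, 35 days — a mix of 28 and 35. Every date is a Wednesday.
Each is the 4th Wednesday of its month.
4th Wednesday of August 2005: August 24, 2005.
September 2005 — 4th Wednesday is September 28, 2005.
October 2005 — 4th Wednesday is October 26, 2005.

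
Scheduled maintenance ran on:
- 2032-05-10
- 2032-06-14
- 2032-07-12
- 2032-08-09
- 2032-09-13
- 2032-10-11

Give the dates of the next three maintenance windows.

All dates are Mondays, 35, 28, 28, 35, 28 days apart.
Specifically, the 2nd Monday of each month.
2nd Monday of November 2032: 2032-11-08.
December 2032 — 2nd Monday is 2032-12-13.
2nd Monday of January 2033: 2033-01-10.

2032-11-08, 2032-12-13, 2033-01-10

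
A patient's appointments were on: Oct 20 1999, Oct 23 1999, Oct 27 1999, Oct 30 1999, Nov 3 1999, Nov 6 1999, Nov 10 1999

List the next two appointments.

Every event lands on a Wednesday or Saturday (gaps cycle 3, 4, 3, 4, 3, 4).
So the schedule is: every Wednesday and Saturday.
The following Saturday is Nov 13 1999.
The following Wednesday is Nov 17 1999.

Nov 13 1999, Nov 17 1999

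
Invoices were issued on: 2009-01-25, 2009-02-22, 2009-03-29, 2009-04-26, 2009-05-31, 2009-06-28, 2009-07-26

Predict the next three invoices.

Every date is a Sunday; gaps 28, 35, 28, 35, 28, 28 days.
Each is the last Sunday of its month (at least one falls on the 29th or later, ruling out '4th Sunday').
August 2009 ends with Sunday 2009-08-30.
September 2009 ends with Sunday 2009-09-27.
October 2009 ends with Sunday 2009-10-25.

2009-08-30, 2009-09-27, 2009-10-25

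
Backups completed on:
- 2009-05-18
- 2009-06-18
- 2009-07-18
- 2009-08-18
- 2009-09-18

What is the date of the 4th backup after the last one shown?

2010-01-18

Each date is the 18th; the gaps (31, 30, 31, 31) track the month lengths.
The rule is the 18th of each month.
Next: October 2009 → 2009-10-18.
November 2009: 2009-11-18.
December 2009: 2009-12-18.
January 2010: 2010-01-18.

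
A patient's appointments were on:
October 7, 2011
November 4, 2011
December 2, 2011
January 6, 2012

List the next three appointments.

All dates are Fridays, 28, 28, 35 days apart.
Specifically, the 1st Friday of each month.
1st Friday of February 2012: February 3, 2012.
March 2012 — 1st Friday is March 2, 2012.
1st Friday of April 2012: April 6, 2012.

February 3, 2012; March 2, 2012; April 6, 2012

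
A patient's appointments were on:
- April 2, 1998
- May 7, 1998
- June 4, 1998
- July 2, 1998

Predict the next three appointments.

August 6, 1998; September 3, 1998; October 1, 1998

All dates are Thursdays, 35, 28, 28 days apart.
Specifically, the 1st Thursday of each month.
August 1998 — 1st Thursday is August 6, 1998.
1st Thursday of September 1998: September 3, 1998.
1st Thursday of October 1998: October 1, 1998.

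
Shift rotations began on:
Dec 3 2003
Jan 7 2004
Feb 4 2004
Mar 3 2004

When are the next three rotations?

All dates are Wednesdays, 35, 28, 28 days apart.
Specifically, the 1st Wednesday of each month.
April 2004 — 1st Wednesday is Apr 7 2004.
1st Wednesday of May 2004: May 5 2004.
June 2004 — 1st Wednesday is Jun 2 2004.

Apr 7 2004, May 5 2004, Jun 2 2004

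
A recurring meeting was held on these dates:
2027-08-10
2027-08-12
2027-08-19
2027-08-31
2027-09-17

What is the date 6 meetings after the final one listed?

The spacing grows by 5 each time: 2, 7, 12, 17 days.
Next gap: 22 days. 2027-09-17 + 22 days = 2027-10-09.
Next gap: 27 days. 2027-10-09 + 27 days = 2027-11-05.
Next gap: 32 days. 2027-11-05 + 32 days = 2027-12-07.
Next gap: 37 days. 2027-12-07 + 37 days = 2028-01-13.
Next gap: 42 days. 2028-01-13 + 42 days = 2028-02-24.
Next gap: 47 days. 2028-02-24 + 47 days = 2028-04-11.

2028-04-11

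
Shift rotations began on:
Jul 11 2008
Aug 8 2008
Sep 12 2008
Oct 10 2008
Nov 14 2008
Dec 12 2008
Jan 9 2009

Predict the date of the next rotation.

All dates are Fridays, 28, 35, 28, 35, 28, 28 days apart.
Specifically, the 2nd Friday of each month.
February 2009 — 2nd Friday is Feb 13 2009.

Feb 13 2009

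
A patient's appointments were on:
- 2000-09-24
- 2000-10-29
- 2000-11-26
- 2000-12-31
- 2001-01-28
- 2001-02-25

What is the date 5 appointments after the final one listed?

2001-07-29

Every date is a Sunday; gaps 35, 28, 35, 28, 28 days.
Each is the last Sunday of its month (at least one falls on the 29th or later, ruling out '4th Sunday').
Last Sunday of March 2001: 2001-03-25.
Last Sunday of April 2001: 2001-04-29.
May 2001 ends with Sunday 2001-05-27.
June 2001 ends with Sunday 2001-06-24.
July 2001 ends with Sunday 2001-07-29.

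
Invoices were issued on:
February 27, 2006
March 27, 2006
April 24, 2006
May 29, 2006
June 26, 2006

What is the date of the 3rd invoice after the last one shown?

September 25, 2006

These are Mondays with 28, 28, 35, 28-day gaps.
Each is the final Monday of its month — May 29, 2006 is past the 28th, so '4th Monday' doesn't fit.
Last Monday of July 2006: July 31, 2006.
Last Monday of August 2006: August 28, 2006.
Last Monday of September 2006: September 25, 2006.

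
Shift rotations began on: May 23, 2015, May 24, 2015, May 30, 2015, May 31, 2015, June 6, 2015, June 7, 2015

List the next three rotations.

The gap pattern 1, 6, 1, 6, 1 repeats every 2 events.
These are the Saturdays and Sundays of each week.
Next Saturday: June 13, 2015.
Next Sunday: June 14, 2015.
The following Saturday is June 20, 2015.

June 13, 2015; June 14, 2015; June 20, 2015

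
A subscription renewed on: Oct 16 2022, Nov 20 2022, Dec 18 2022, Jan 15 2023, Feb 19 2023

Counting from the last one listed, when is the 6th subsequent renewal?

Aug 20 2023

All dates are Sundays, 35, 28, 28, 35 days apart.
Specifically, the 3rd Sunday of each month.
3rd Sunday of March 2023: Mar 19 2023.
3rd Sunday of April 2023: Apr 16 2023.
3rd Sunday of May 2023: May 21 2023.
June 2023 — 3rd Sunday is Jun 18 2023.
3rd Sunday of July 2023: Jul 16 2023.
August 2023 — 3rd Sunday is Aug 20 2023.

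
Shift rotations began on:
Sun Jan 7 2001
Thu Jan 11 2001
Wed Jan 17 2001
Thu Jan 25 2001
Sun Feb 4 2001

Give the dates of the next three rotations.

The spacing grows by 2 each time: 4, 6, 8, 10 days.
Next gap: 12 days. Sun Feb 4 2001 + 12 days = Fri Feb 16 2001.
Next gap: 14 days. Fri Feb 16 2001 + 14 days = Fri Mar 2 2001.
Next gap: 16 days. Fri Mar 2 2001 + 16 days = Sun Mar 18 2001.

Fri Feb 16 2001, Fri Mar 2 2001, Sun Mar 18 2001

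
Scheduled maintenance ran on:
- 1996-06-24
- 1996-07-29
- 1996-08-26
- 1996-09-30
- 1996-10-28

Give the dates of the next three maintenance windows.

1996-11-25, 1996-12-30, 1997-01-27

These are Mondays with 35, 28, 35, 28-day gaps.
Each is the final Monday of its month — 1996-07-29 is past the 28th, so '4th Monday' doesn't fit.
Last Monday of November 1996: 1996-11-25.
Last Monday of December 1996: 1996-12-30.
January 1997 ends with Monday 1997-01-27.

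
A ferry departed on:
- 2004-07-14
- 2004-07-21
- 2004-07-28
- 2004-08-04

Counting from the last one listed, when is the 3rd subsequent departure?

Every event comes 7 days after the last (7, 7, 7).
2004-08-04 + 7 days = 2004-08-11.
2004-08-11 + 7 days = 2004-08-18.
2004-08-18 + 7 days = 2004-08-25.

2004-08-25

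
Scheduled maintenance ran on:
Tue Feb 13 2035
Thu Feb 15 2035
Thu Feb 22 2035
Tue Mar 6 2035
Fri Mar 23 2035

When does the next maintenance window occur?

Gaps: 2, 7, 12, 17 days — each gap is 5 larger than the previous one.
Next gap: 22 days. Fri Mar 23 2035 + 22 days = Sat Apr 14 2035.

Sat Apr 14 2035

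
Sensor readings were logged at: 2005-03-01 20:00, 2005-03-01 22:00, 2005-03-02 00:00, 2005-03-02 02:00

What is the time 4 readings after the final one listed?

Spacing: 2, 2, 2 h — constant 2 h.
2005-03-02 02:00 + 2 h = 2005-03-02 04:00.
2005-03-02 04:00 + 2 h = 2005-03-02 06:00.
2005-03-02 06:00 + 2 h = 2005-03-02 08:00.
2005-03-02 08:00 + 2 h = 2005-03-02 10:00.

2005-03-02 10:00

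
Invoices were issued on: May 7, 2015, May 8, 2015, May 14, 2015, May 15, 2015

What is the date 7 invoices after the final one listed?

Every event lands on a Thursday or Friday (gaps cycle 1, 6, 1).
So the schedule is: every Thursday and Friday.
Next Thursday: May 21, 2015.
Next Friday: May 22, 2015.
The following Thursday is May 28, 2015.
Next Friday: May 29, 2015.
The following Thursday is June 4, 2015.
The following Friday is June 5, 2015.
Next Thursday: June 11, 2015.

June 11, 2015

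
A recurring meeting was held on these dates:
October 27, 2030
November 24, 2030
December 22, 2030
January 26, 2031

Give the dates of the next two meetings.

February 23, 2031; March 23, 2031

These are Sundays at 28- or 35-day spacing (28, 28, 35).
The pattern: 4th Sunday of the month.
4th Sunday of February 2031: February 23, 2031.
4th Sunday of March 2031: March 23, 2031.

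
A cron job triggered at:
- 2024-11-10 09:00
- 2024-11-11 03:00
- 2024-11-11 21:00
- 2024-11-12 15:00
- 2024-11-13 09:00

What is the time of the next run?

The interval is a steady 18 hours (18, 18, 18, 18).
2024-11-13 09:00 + 18 h = 2024-11-14 03:00.

2024-11-14 03:00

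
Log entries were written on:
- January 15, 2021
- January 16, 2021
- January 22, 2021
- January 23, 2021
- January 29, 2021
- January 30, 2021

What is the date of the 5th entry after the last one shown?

February 19, 2021

Gaps: 1, 6, 1, 6, 1 days — not constant, but cyclic with period 2.
The events fall on every Friday and Saturday.
The following Friday is February 5, 2021.
The following Saturday is February 6, 2021.
The following Friday is February 12, 2021.
The following Saturday is February 13, 2021.
Next Friday: February 19, 2021.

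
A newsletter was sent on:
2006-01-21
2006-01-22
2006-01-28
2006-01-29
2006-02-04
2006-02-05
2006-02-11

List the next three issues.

2006-02-12, 2006-02-18, 2006-02-19

The gap pattern 1, 6, 1, 6, 1, 6 repeats every 2 events.
These are the Saturdays and Sundays of each week.
The following Sunday is 2006-02-12.
The following Saturday is 2006-02-18.
Next Sunday: 2006-02-19.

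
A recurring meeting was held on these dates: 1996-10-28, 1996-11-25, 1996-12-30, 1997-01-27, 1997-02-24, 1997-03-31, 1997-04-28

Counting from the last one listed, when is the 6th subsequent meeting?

All Mondays; the gaps (28, 35, 28, 28, 35, 28) vary with month length.
This is the last Monday of each month.
Last Monday of May 1997: 1997-05-26.
June 1997 ends with Monday 1997-06-30.
Last Monday of July 1997: 1997-07-28.
Last Monday of August 1997: 1997-08-25.
September 1997 ends with Monday 1997-09-29.
October 1997 ends with Monday 1997-10-27.

1997-10-27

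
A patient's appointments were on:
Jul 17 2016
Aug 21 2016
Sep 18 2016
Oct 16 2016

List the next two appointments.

Nov 20 2016, Dec 18 2016

Gaps: 35, 28, 28 days — a mix of 28 and 35. Every date is a Sunday.
Each is the 3rd Sunday of its month.
3rd Sunday of November 2016: Nov 20 2016.
3rd Sunday of December 2016: Dec 18 2016.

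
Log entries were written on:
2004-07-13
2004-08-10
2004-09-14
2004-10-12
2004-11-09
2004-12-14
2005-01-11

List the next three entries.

2005-02-08, 2005-03-08, 2005-04-12

These are Tuesdays at 28- or 35-day spacing (28, 35, 28, 28, 35, 28).
The pattern: 2nd Tuesday of the month.
2nd Tuesday of February 2005: 2005-02-08.
2nd Tuesday of March 2005: 2005-03-08.
April 2005 — 2nd Tuesday is 2005-04-12.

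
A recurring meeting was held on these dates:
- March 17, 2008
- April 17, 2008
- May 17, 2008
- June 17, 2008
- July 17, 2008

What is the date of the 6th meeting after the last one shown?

January 17, 2009

Each date is the 17th; the gaps (31, 30, 31, 30) track the month lengths.
The rule is the 17th of each month.
August 2008: August 17, 2008.
Next: September 2008 → September 17, 2008.
October 2008: October 17, 2008.
Next: November 2008 → November 17, 2008.
Next: December 2008 → December 17, 2008.
Next: January 2009 → January 17, 2009.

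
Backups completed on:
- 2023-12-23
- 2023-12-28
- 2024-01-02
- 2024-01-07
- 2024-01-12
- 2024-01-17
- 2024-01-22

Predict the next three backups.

2024-01-27, 2024-02-01, 2024-02-06

Every event comes 5 days after the last (5, 5, 5, 5, 5, 5).
2024-01-22 + 5 days = 2024-01-27.
2024-01-27 + 5 days = 2024-02-01.
2024-02-01 + 5 days = 2024-02-06.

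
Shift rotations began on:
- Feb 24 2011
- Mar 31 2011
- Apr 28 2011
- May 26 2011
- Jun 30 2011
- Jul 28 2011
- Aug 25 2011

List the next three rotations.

Sep 29 2011, Oct 27 2011, Nov 24 2011

Every date is a Thursday; gaps 35, 28, 28, 35, 28, 28 days.
Each is the last Thursday of its month (at least one falls on the 29th or later, ruling out '4th Thursday').
Last Thursday of September 2011: Sep 29 2011.
Last Thursday of October 2011: Oct 27 2011.
Last Thursday of November 2011: Nov 24 2011.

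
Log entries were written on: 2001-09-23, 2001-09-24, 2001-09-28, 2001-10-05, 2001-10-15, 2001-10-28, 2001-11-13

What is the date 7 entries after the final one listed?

2002-05-28

Intervals are 1, 4, 7, 10, 13, 16 days — an arithmetic progression with common difference 3.
Next gap: 19 days. 2001-11-13 + 19 days = 2001-12-02.
Next gap: 22 days. 2001-12-02 + 22 days = 2001-12-24.
Next gap: 25 days. 2001-12-24 + 25 days = 2002-01-18.
Next gap: 28 days. 2002-01-18 + 28 days = 2002-02-15.
Next gap: 31 days. 2002-02-15 + 31 days = 2002-03-18.
Next gap: 34 days. 2002-03-18 + 34 days = 2002-04-21.
Next gap: 37 days. 2002-04-21 + 37 days = 2002-05-28.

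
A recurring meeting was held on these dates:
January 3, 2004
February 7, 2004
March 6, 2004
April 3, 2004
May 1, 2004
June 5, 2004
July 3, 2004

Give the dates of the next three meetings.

These are Saturdays at 28- or 35-day spacing (35, 28, 28, 28, 35, 28).
The pattern: 1st Saturday of the month.
August 2004 — 1st Saturday is August 7, 2004.
September 2004 — 1st Saturday is September 4, 2004.
October 2004 — 1st Saturday is October 2, 2004.

August 7, 2004; September 4, 2004; October 2, 2004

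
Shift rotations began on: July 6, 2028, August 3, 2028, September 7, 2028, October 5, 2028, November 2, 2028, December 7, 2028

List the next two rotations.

Gaps: 28, 35, 28, 28, 35 days — a mix of 28 and 35. Every date is a Thursday.
Each is the 1st Thursday of its month.
January 2029 — 1st Thursday is January 4, 2029.
1st Thursday of February 2029: February 1, 2029.

January 4, 2029; February 1, 2029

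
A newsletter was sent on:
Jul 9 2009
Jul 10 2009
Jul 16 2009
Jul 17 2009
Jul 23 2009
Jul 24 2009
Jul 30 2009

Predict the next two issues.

Jul 31 2009, Aug 6 2009

Gaps: 1, 6, 1, 6, 1, 6 days — not constant, but cyclic with period 2.
The events fall on every Thursday and Friday.
Next Friday: Jul 31 2009.
Next Thursday: Aug 6 2009.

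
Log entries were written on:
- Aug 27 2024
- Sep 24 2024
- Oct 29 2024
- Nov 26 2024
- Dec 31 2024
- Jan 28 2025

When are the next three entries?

All Tuesdays; the gaps (28, 35, 28, 35, 28) vary with month length.
This is the last Tuesday of each month.
February 2025 ends with Tuesday Feb 25 2025.
March 2025 ends with Tuesday Mar 25 2025.
April 2025 ends with Tuesday Apr 29 2025.

Feb 25 2025, Mar 25 2025, Apr 29 2025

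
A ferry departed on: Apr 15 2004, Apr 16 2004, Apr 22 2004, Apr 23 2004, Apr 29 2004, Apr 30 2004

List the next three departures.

Every event lands on a Thursday or Friday (gaps cycle 1, 6, 1, 6, 1).
So the schedule is: every Thursday and Friday.
The following Thursday is May 6 2004.
Next Friday: May 7 2004.
Next Thursday: May 13 2004.

May 6 2004, May 7 2004, May 13 2004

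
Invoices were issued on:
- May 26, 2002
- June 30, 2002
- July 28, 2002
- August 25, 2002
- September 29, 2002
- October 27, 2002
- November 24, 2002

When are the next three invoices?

These are Sundays with 35, 28, 28, 35, 28, 28-day gaps.
Each is the final Sunday of its month — June 30, 2002 is past the 28th, so '4th Sunday' doesn't fit.
Last Sunday of December 2002: December 29, 2002.
Last Sunday of January 2003: January 26, 2003.
February 2003 ends with Sunday February 23, 2003.

December 29, 2002; January 26, 2003; February 23, 2003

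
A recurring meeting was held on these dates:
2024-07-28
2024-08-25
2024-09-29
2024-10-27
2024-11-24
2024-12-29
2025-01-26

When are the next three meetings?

2025-02-23, 2025-03-30, 2025-04-27

These are Sundays with 28, 35, 28, 28, 35, 28-day gaps.
Each is the final Sunday of its month — 2024-09-29 is past the 28th, so '4th Sunday' doesn't fit.
Last Sunday of February 2025: 2025-02-23.
Last Sunday of March 2025: 2025-03-30.
April 2025 ends with Sunday 2025-04-27.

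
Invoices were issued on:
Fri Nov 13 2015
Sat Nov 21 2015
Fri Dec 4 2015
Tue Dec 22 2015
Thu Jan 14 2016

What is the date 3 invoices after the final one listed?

Intervals are 8, 13, 18, 23 days — an arithmetic progression with common difference 5.
Next gap: 28 days. Thu Jan 14 2016 + 28 days = Thu Feb 11 2016.
Next gap: 33 days. Thu Feb 11 2016 + 33 days = Tue Mar 15 2016.
Next gap: 38 days. Tue Mar 15 2016 + 38 days = Fri Apr 22 2016.

Fri Apr 22 2016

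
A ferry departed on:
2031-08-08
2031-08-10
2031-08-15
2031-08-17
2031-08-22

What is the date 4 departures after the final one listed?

2031-09-05

Every event lands on a Friday or Sunday (gaps cycle 2, 5, 2, 5).
So the schedule is: every Friday and Sunday.
Next Sunday: 2031-08-24.
Next Friday: 2031-08-29.
Next Sunday: 2031-08-31.
Next Friday: 2031-09-05.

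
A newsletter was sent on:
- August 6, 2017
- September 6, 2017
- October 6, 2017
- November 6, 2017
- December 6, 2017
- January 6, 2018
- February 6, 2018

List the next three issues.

March 6, 2018; April 6, 2018; May 6, 2018

Gaps: 31, 30, 31, 30, 31, 31 days — not constant. Every event is on the 6th of the month.
Pattern: the 6th of each month.
March 2018: March 6, 2018.
Next: April 2018 → April 6, 2018.
Next: May 2018 → May 6, 2018.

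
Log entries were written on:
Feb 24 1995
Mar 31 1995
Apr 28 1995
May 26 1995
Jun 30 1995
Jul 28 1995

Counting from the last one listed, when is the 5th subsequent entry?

Every date is a Friday; gaps 35, 28, 28, 35, 28 days.
Each is the last Friday of its month (at least one falls on the 29th or later, ruling out '4th Friday').
Last Friday of August 1995: Aug 25 1995.
Last Friday of September 1995: Sep 29 1995.
Last Friday of October 1995: Oct 27 1995.
Last Friday of November 1995: Nov 24 1995.
December 1995 ends with Friday Dec 29 1995.

Dec 29 1995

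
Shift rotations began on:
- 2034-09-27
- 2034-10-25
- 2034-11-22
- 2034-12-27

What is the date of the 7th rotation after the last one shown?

2035-07-25

Gaps: 28, 28, 35 days — a mix of 28 and 35. Every date is a Wednesday.
Each is the 4th Wednesday of its month.
4th Wednesday of January 2035: 2035-01-24.
4th Wednesday of February 2035: 2035-02-28.
March 2035 — 4th Wednesday is 2035-03-28.
April 2035 — 4th Wednesday is 2035-04-25.
May 2035 — 4th Wednesday is 2035-05-23.
June 2035 — 4th Wednesday is 2035-06-27.
4th Wednesday of July 2035: 2035-07-25.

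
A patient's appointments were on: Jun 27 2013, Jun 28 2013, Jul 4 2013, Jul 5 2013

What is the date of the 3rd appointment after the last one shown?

Every event lands on a Thursday or Friday (gaps cycle 1, 6, 1).
So the schedule is: every Thursday and Friday.
The following Thursday is Jul 11 2013.
The following Friday is Jul 12 2013.
The following Thursday is Jul 18 2013.

Jul 18 2013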